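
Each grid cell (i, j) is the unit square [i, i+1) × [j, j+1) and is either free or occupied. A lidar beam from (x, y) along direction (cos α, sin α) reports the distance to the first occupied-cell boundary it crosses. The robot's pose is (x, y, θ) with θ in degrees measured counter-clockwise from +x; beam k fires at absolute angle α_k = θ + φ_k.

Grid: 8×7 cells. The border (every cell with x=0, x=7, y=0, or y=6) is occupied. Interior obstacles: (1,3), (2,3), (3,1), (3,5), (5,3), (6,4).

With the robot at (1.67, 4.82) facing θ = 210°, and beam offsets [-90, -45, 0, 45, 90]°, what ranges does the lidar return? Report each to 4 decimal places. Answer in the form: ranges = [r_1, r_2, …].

ranges = [1.3400, 0.6936, 0.7736, 0.8489, 0.9469]

beam 1: φ=-90°, α=120°
  cosα=-0.5000 sinα=0.8660 | (1,4) | tMaxX 1.3400 tMaxY 0.2078 | tΔX 2.0000 tΔY 1.1547
    t=0.2078 [y] (1,5)
    t=1.3400 [x] (0,5) — stop
  → r_1 = 1.3400
beam 2: φ=-45°, α=165°
  cosα=-0.9659 sinα=0.2588 | (1,4) | tMaxX 0.6936 tMaxY 0.6955 | tΔX 1.0353 tΔY 3.8637
    t=0.6936 [x] (0,4) — stop
  → r_2 = 0.6936
beam 3: φ=0°, α=210°
  cosα=-0.8660 sinα=-0.5000 | (1,4) | tMaxX 0.7736 tMaxY 1.6400 | tΔX 1.1547 tΔY 2.0000
    t=0.7736 [x] (0,4) — stop
  → r_3 = 0.7736
beam 4: φ=45°, α=255°
  cosα=-0.2588 sinα=-0.9659 | (1,4) | tMaxX 2.5887 tMaxY 0.8489 | tΔX 3.8637 tΔY 1.0353
    t=0.8489 [y] (1,3) — stop
  → r_4 = 0.8489
beam 5: φ=90°, α=300°
  cosα=0.5000 sinα=-0.8660 | (1,4) | tMaxX 0.6600 tMaxY 0.9469 | tΔX 2.0000 tΔY 1.1547
    t=0.6600 [x] (2,4)
    t=0.9469 [y] (2,3) — stop
  → r_5 = 0.9469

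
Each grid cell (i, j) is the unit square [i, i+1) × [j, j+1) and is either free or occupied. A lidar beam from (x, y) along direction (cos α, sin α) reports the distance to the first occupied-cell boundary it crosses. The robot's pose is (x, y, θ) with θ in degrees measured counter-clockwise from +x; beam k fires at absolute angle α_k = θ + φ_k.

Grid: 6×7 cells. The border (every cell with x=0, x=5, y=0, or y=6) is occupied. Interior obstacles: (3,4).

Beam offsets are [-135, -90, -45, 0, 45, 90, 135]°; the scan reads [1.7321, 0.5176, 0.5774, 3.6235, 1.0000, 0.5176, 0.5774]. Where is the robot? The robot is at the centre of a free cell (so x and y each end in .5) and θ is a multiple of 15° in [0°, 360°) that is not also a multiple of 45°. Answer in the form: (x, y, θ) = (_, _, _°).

(x, y, θ) = (4.5, 4.5, 255°)

Candidates: 19 free-cell centres × 16 headings = 304 poses. Raycast each; keep the one whose scan matches to 4 dp.
  (3.5, 5.5, 15°): beam 1 = 0.5774 ≠ 1.7321 ✗
  (4.5, 3.5, 165°): beam 1 = 0.5774 ≠ 1.7321 ✗
  (4.5, 5.5, 120°): beam 1 = 0.5176 ≠ 1.7321 ✗
  …
  (4.5, 4.5, 255°): r_1=1.7321, r_2=0.5176, r_3=0.5774, r_4=3.6235, r_5=1.0000, r_6=0.5176, r_7=0.5774 — all match ✓
No second candidate reproduces the full scan.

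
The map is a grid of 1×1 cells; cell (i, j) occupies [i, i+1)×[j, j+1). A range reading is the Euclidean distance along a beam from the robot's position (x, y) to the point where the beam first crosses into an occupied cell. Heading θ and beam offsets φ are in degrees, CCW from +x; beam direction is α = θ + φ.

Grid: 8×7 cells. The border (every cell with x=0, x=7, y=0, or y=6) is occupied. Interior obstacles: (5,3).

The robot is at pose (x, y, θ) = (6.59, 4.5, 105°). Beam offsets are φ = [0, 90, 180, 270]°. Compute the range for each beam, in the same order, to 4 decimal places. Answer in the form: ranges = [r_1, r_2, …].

ranges = [1.5529, 5.7872, 1.5841, 0.4245]

beam 1: φ=0°, α=105°
  d=(-0.2588,0.9659)  start (6,4)  tX=2.2796 tY=0.5176  stride 1/|dx|=3.8637 1/|dy|=1.0353
    cross y-line → (6,5), t=0.5176
    cross y-line → (6,6), t=1.5529 (wall)
  → r_1 = 1.5529
beam 2: φ=90°, α=195°
  d=(-0.9659,-0.2588)  start (6,4)  tX=0.6108 tY=1.9319  stride 1/|dx|=1.0353 1/|dy|=3.8637
    cross x-line → (5,4), t=0.6108
    cross x-line → (4,4), t=1.6461
    cross y-line → (4,3), t=1.9319
    cross x-line → (3,3), t=2.6814
    cross x-line → (2,3), t=3.7166
    cross x-line → (1,3), t=4.7519
    cross x-line → (0,3), t=5.7872 (wall)
  → r_2 = 5.7872
beam 3: φ=180°, α=285°
  d=(0.2588,-0.9659)  start (6,4)  tX=1.5841 tY=0.5176  stride 1/|dx|=3.8637 1/|dy|=1.0353
    cross y-line → (6,3), t=0.5176
    cross y-line → (6,2), t=1.5529
    cross x-line → (7,2), t=1.5841 (wall)
  → r_3 = 1.5841
beam 4: φ=270°, α=15°
  d=(0.9659,0.2588)  start (6,4)  tX=0.4245 tY=1.9319  stride 1/|dx|=1.0353 1/|dy|=3.8637
    cross x-line → (7,4), t=0.4245 (wall)
  → r_4 = 0.4245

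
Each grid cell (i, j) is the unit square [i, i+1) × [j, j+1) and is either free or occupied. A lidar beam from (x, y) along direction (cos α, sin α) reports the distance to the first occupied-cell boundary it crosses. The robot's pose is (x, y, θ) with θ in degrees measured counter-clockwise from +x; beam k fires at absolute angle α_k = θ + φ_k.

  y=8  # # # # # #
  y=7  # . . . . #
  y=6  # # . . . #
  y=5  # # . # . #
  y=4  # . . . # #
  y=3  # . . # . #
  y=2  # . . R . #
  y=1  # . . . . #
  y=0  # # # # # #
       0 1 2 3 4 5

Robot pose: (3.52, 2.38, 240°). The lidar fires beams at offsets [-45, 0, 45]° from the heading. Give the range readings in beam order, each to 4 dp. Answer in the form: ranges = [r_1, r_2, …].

beam 1: φ=-45°, α=195°
  dir = (cos 195°, sin 195°) = (-0.9659, -0.2588); from cell (3,2)
  next x-line at t=0.5383, next y-line at t=1.4682; Δt_x=1.0353, Δt_y=3.8637
    x: enter (2,2) at t=0.5383
    y: enter (2,1) at t=1.4682
    x: enter (1,1) at t=1.5736
    x: enter (0,1) at t=2.6089 ← occupied
  → r_1 = 2.6089
beam 2: φ=0°, α=240°
  dir = (cos 240°, sin 240°) = (-0.5000, -0.8660); from cell (3,2)
  next x-line at t=1.0400, next y-line at t=0.4388; Δt_x=2.0000, Δt_y=1.1547
    y: enter (3,1) at t=0.4388
    x: enter (2,1) at t=1.0400
    y: enter (2,0) at t=1.5935 ← occupied
  → r_2 = 1.5935
beam 3: φ=45°, α=285°
  dir = (cos 285°, sin 285°) = (0.2588, -0.9659); from cell (3,2)
  next x-line at t=1.8546, next y-line at t=0.3934; Δt_x=3.8637, Δt_y=1.0353
    y: enter (3,1) at t=0.3934
    y: enter (3,0) at t=1.4287 ← occupied
  → r_3 = 1.4287

ranges = [2.6089, 1.5935, 1.4287]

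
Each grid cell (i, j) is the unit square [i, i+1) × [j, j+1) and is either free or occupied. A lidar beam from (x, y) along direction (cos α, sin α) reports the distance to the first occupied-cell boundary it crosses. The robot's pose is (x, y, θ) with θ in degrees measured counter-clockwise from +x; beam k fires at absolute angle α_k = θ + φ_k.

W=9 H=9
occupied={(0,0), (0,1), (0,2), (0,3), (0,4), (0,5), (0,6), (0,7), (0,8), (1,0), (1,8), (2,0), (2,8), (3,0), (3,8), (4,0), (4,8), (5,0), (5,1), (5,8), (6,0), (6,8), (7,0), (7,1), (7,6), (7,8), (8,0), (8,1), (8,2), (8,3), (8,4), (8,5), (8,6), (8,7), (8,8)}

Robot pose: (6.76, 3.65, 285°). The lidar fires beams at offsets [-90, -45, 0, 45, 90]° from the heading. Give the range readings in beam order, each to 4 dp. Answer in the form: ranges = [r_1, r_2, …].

ranges = [5.9632, 1.9053, 1.7082, 1.4318, 1.2837]

beam 1: φ=-90°, α=195°
  dir = (cos 195°, sin 195°) = (-0.9659, -0.2588); from cell (6,3)
  next x-line at t=0.7868, next y-line at t=2.5114; Δt_x=1.0353, Δt_y=3.8637
    x: enter (5,3) at t=0.7868
    x: enter (4,3) at t=1.8221
    y: enter (4,2) at t=2.5114
    x: enter (3,2) at t=2.8574
    x: enter (2,2) at t=3.8926
    x: enter (1,2) at t=4.9279
    x: enter (0,2) at t=5.9632 ← occupied
  → r_1 = 5.9632
beam 2: φ=-45°, α=240°
  dir = (cos 240°, sin 240°) = (-0.5000, -0.8660); from cell (6,3)
  next x-line at t=1.5200, next y-line at t=0.7506; Δt_x=2.0000, Δt_y=1.1547
    y: enter (6,2) at t=0.7506
    x: enter (5,2) at t=1.5200
    y: enter (5,1) at t=1.9053 ← occupied
  → r_2 = 1.9053
beam 3: φ=0°, α=285°
  dir = (cos 285°, sin 285°) = (0.2588, -0.9659); from cell (6,3)
  next x-line at t=0.9273, next y-line at t=0.6729; Δt_x=3.8637, Δt_y=1.0353
    y: enter (6,2) at t=0.6729
    x: enter (7,2) at t=0.9273
    y: enter (7,1) at t=1.7082 ← occupied
  → r_3 = 1.7082
beam 4: φ=45°, α=330°
  dir = (cos 330°, sin 330°) = (0.8660, -0.5000); from cell (6,3)
  next x-line at t=0.2771, next y-line at t=1.3000; Δt_x=1.1547, Δt_y=2.0000
    x: enter (7,3) at t=0.2771
    y: enter (7,2) at t=1.3000
    x: enter (8,2) at t=1.4318 ← occupied
  → r_4 = 1.4318
beam 5: φ=90°, α=15°
  dir = (cos 15°, sin 15°) = (0.9659, 0.2588); from cell (6,3)
  next x-line at t=0.2485, next y-line at t=1.3523; Δt_x=1.0353, Δt_y=3.8637
    x: enter (7,3) at t=0.2485
    x: enter (8,3) at t=1.2837 ← occupied
  → r_5 = 1.2837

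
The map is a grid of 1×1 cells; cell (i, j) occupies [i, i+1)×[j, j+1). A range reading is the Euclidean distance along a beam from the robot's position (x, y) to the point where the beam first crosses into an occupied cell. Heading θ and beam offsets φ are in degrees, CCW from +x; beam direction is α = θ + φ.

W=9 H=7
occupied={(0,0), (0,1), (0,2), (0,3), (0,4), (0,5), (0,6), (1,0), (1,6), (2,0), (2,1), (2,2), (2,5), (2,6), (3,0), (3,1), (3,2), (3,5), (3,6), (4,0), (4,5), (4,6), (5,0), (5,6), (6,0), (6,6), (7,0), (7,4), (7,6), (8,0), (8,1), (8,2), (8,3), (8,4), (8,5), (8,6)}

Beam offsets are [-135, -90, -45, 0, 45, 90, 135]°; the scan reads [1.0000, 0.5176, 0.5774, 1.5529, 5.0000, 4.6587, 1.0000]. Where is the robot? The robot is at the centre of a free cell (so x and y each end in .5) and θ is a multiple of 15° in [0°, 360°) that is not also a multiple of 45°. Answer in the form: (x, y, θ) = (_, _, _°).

(x, y, θ) = (6.5, 5.5, 165°)

Enumerate (i+0.5, j+0.5, θ) over the 27 free cells and 16 admissible headings. For each, cast all 7 beams and compare to the given ranges.
  (6.5, 2.5, 240°): beam 1 = 3.6235 ≠ 1.0000 ✗
  (6.5, 2.5, 300°): beam 1 = 5.6940 ≠ 1.0000 ✗
  (4.5, 4.5, 330°): beam 1 = 3.6235 ≠ 1.0000 ✗
  (6.5, 3.5, 165°): beam 2 = 2.5882 ≠ 0.5176 ✗
  …
  (6.5, 5.5, 165°): r_1=1.0000, r_2=0.5176, r_3=0.5774, r_4=1.5529, r_5=5.0000, r_6=4.6587, r_7=1.0000 — all match ✓
Only this pose fits every beam.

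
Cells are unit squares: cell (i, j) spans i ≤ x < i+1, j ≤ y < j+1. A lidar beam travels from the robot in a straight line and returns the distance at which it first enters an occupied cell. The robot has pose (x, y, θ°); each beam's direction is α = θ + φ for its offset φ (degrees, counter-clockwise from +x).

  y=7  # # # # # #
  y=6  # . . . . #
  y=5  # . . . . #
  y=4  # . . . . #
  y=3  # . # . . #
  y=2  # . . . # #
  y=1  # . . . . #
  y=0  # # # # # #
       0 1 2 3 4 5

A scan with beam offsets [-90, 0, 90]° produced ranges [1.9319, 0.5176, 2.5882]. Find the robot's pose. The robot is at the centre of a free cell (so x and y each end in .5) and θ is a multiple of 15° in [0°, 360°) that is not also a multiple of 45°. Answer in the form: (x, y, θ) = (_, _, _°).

(x, y, θ) = (1.5, 3.5, 195°)

Candidates: 22 free-cell centres × 16 headings = 352 poses. Raycast each; keep the one whose scan matches to 4 dp.
  (4.5, 3.5, 120°): beam 1 = 0.5774 ≠ 1.9319 ✗
  (4.5, 5.5, 195°): beam 1 = 1.5529 ≠ 1.9319 ✗
  (4.5, 4.5, 105°): beam 1 = 0.5176 ≠ 1.9319 ✗
  …
  (1.5, 3.5, 195°): r_1=1.9319, r_2=0.5176, r_3=2.5882 — all match ✓
Unique over the lattice → pose = (1.5, 3.5, 195°).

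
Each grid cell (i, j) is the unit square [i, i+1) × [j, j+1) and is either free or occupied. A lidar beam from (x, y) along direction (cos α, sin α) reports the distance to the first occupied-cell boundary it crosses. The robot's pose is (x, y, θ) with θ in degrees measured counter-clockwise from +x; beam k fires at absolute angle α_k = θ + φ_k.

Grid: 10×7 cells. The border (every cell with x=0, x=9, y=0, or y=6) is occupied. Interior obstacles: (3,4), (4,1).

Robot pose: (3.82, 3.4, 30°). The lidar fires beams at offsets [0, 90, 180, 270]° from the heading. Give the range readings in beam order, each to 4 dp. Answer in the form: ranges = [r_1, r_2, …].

ranges = [5.2000, 0.6928, 3.2563, 1.6166]

beam 1: φ=0°, α=30°
  direction (0.8660, 0.5000); cell (3,3); t to first gridline: x 0.2078, y 1.2000 (then +1.1547 / +2.0000)
    (4,3) via x @ 0.2078
    (4,4) via y @ 1.2000
    (5,4) via x @ 1.3625
    (6,4) via x @ 2.5172
    (6,5) via y @ 3.2000
    (7,5) via x @ 3.6719
    (8,5) via x @ 4.8266
    (8,6) via y @ 5.2000  # hit
  → r_1 = 5.2000
beam 2: φ=90°, α=120°
  direction (-0.5000, 0.8660); cell (3,3); t to first gridline: x 1.6400, y 0.6928 (then +2.0000 / +1.1547)
    (3,4) via y @ 0.6928  # hit
  → r_2 = 0.6928
beam 3: φ=180°, α=210°
  direction (-0.8660, -0.5000); cell (3,3); t to first gridline: x 0.9469, y 0.8000 (then +1.1547 / +2.0000)
    (3,2) via y @ 0.8000
    (2,2) via x @ 0.9469
    (1,2) via x @ 2.1016
    (1,1) via y @ 2.8000
    (0,1) via x @ 3.2563  # hit
  → r_3 = 3.2563
beam 4: φ=270°, α=300°
  direction (0.5000, -0.8660); cell (3,3); t to first gridline: x 0.3600, y 0.4619 (then +2.0000 / +1.1547)
    (4,3) via x @ 0.3600
    (4,2) via y @ 0.4619
    (4,1) via y @ 1.6166  # hit
  → r_4 = 1.6166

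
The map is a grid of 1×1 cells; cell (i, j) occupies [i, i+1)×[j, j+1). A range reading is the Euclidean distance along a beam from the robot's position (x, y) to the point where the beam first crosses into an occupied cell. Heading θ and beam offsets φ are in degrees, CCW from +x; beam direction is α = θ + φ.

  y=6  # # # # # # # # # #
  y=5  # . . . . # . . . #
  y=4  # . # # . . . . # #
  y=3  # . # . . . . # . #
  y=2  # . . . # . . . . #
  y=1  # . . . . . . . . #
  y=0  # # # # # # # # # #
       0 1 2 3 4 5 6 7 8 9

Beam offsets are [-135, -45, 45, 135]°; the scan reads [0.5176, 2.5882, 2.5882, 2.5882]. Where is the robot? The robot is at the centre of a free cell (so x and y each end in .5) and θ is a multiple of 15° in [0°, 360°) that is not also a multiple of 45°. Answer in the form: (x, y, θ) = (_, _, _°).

(x, y, θ) = (6.5, 3.5, 120°)

Candidates: 33 free-cell centres × 16 headings = 528 poses. Raycast each; keep the one whose scan matches to 4 dp.
  (6.5, 3.5, 210°): beam 1 = 2.5882 ≠ 0.5176 ✗
  (5.5, 1.5, 255°): beam 1 = 1.0000 ≠ 0.5176 ✗
  (3.5, 3.5, 165°): beam 1 = 5.0000 ≠ 0.5176 ✗
  (1.5, 5.5, 15°): beam 1 = 1.0000 ≠ 0.5176 ✗
  …
  (6.5, 3.5, 120°): r_1=0.5176, r_2=2.5882, r_3=2.5882, r_4=2.5882 — all match ✓
Unique over the lattice → pose = (6.5, 3.5, 120°).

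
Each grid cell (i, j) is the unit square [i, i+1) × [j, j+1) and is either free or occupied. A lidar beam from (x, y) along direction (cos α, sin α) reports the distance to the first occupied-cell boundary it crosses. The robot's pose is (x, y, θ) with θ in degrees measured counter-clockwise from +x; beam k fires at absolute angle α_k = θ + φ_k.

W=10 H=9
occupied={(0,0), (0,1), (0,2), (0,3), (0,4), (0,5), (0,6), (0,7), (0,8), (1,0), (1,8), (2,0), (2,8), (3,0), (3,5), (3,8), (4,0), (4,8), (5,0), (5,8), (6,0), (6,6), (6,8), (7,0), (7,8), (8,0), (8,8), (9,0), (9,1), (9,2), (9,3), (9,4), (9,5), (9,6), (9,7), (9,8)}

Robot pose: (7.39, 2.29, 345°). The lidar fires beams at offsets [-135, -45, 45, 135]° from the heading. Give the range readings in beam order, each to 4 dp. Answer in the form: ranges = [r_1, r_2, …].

ranges = [2.5800, 1.4896, 1.8591, 6.5933]

beam 1: φ=-135°, α=210°
  cosα=-0.8660 sinα=-0.5000 | (7,2) | tMaxX 0.4503 tMaxY 0.5800 | tΔX 1.1547 tΔY 2.0000
    t=0.4503 [x] (6,2)
    t=0.5800 [y] (6,1)
    t=1.6050 [x] (5,1)
    t=2.5800 [y] (5,0) — stop
  → r_1 = 2.5800
beam 2: φ=-45°, α=300°
  cosα=0.5000 sinα=-0.8660 | (7,2) | tMaxX 1.2200 tMaxY 0.3349 | tΔX 2.0000 tΔY 1.1547
    t=0.3349 [y] (7,1)
    t=1.2200 [x] (8,1)
    t=1.4896 [y] (8,0) — stop
  → r_2 = 1.4896
beam 3: φ=45°, α=30°
  cosα=0.8660 sinα=0.5000 | (7,2) | tMaxX 0.7044 tMaxY 1.4200 | tΔX 1.1547 tΔY 2.0000
    t=0.7044 [x] (8,2)
    t=1.4200 [y] (8,3)
    t=1.8591 [x] (9,3) — stop
  → r_3 = 1.8591
beam 4: φ=135°, α=120°
  cosα=-0.5000 sinα=0.8660 | (7,2) | tMaxX 0.7800 tMaxY 0.8198 | tΔX 2.0000 tΔY 1.1547
    t=0.7800 [x] (6,2)
    t=0.8198 [y] (6,3)
    t=1.9745 [y] (6,4)
    t=2.7800 [x] (5,4)
    t=3.1292 [y] (5,5)
    t=4.2839 [y] (5,6)
    t=4.7800 [x] (4,6)
    t=5.4386 [y] (4,7)
    t=6.5933 [y] (4,8) — stop
  → r_4 = 6.5933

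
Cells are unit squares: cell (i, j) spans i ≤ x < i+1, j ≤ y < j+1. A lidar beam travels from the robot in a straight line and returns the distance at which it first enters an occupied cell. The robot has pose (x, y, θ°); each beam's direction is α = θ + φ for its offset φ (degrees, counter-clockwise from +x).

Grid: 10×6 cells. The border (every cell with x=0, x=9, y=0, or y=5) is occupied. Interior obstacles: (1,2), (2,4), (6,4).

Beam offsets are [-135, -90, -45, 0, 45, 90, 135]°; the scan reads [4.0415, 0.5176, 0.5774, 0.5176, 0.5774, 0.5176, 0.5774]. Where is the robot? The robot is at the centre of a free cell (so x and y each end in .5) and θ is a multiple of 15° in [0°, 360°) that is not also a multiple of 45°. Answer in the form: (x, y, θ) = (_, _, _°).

(x, y, θ) = (1.5, 4.5, 75°)

Enumerate (i+0.5, j+0.5, θ) over the 29 free cells and 16 admissible headings. For each, cast all 7 beams and compare to the given ranges.
  (3.5, 1.5, 345°): beam 1 = 1.0000 ≠ 4.0415 ✗
  (5.5, 2.5, 150°): beam 1 = 3.6235 ≠ 4.0415 ✗
  (1.5, 1.5, 330°): beam 1 = 0.5176 ≠ 4.0415 ✗
  (4.5, 1.5, 60°): beam 1 = 0.5176 ≠ 4.0415 ✗
  (1.5, 4.5, 330°): beam 1 = 0.5176 ≠ 4.0415 ✗
  …
  (1.5, 4.5, 75°): r_1=4.0415, r_2=0.5176, r_3=0.5774, r_4=0.5176, r_5=0.5774, r_6=0.5176, r_7=0.5774 — all match ✓
Unique over the lattice → pose = (1.5, 4.5, 75°).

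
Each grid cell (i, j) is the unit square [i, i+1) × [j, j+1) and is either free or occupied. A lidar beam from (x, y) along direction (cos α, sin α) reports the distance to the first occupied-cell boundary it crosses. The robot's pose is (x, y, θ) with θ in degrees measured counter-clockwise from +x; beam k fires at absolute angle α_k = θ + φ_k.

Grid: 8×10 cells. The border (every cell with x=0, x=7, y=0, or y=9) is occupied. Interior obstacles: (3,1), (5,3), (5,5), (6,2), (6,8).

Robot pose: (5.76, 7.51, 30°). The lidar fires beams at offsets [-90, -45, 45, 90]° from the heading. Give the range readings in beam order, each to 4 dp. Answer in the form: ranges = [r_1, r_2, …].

ranges = [2.4800, 1.2837, 0.9273, 1.7205]

beam 1: φ=-90°, α=300°
  cosα=0.5000 sinα=-0.8660 | (5,7) | tMaxX 0.4800 tMaxY 0.5889 | tΔX 2.0000 tΔY 1.1547
    t=0.4800 [x] (6,7)
    t=0.5889 [y] (6,6)
    t=1.7436 [y] (6,5)
    t=2.4800 [x] (7,5) — stop
  → r_1 = 2.4800
beam 2: φ=-45°, α=345°
  cosα=0.9659 sinα=-0.2588 | (5,7) | tMaxX 0.2485 tMaxY 1.9705 | tΔX 1.0353 tΔY 3.8637
    t=0.2485 [x] (6,7)
    t=1.2837 [x] (7,7) — stop
  → r_2 = 1.2837
beam 3: φ=45°, α=75°
  cosα=0.2588 sinα=0.9659 | (5,7) | tMaxX 0.9273 tMaxY 0.5073 | tΔX 3.8637 tΔY 1.0353
    t=0.5073 [y] (5,8)
    t=0.9273 [x] (6,8) — stop
  → r_3 = 0.9273
beam 4: φ=90°, α=120°
  cosα=-0.5000 sinα=0.8660 | (5,7) | tMaxX 1.5200 tMaxY 0.5658 | tΔX 2.0000 tΔY 1.1547
    t=0.5658 [y] (5,8)
    t=1.5200 [x] (4,8)
    t=1.7205 [y] (4,9) — stop
  → r_4 = 1.7205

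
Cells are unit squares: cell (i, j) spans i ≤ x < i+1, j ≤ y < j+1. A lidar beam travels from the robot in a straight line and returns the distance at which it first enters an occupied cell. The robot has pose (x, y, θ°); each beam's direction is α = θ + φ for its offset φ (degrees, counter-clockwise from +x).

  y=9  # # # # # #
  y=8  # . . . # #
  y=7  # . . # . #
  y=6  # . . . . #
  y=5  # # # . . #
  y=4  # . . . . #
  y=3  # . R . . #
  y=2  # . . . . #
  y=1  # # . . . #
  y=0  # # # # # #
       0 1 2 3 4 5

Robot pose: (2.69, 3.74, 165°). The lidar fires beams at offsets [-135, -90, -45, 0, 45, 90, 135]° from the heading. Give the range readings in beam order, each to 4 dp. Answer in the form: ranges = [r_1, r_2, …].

ranges = [2.6674, 3.3750, 1.4549, 1.7496, 1.9514, 2.6660, 3.1639]

beam 1: φ=-135°, α=30°
  direction (0.8660, 0.5000); cell (2,3); t to first gridline: x 0.3580, y 0.5200 (then +1.1547 / +2.0000)
    (3,3) via x @ 0.3580
    (3,4) via y @ 0.5200
    (4,4) via x @ 1.5127
    (4,5) via y @ 2.5200
    (5,5) via x @ 2.6674  # hit
  → r_1 = 2.6674
beam 2: φ=-90°, α=75°
  direction (0.2588, 0.9659); cell (2,3); t to first gridline: x 1.1977, y 0.2692 (then +3.8637 / +1.0353)
    (2,4) via y @ 0.2692
    (3,4) via x @ 1.1977
    (3,5) via y @ 1.3044
    (3,6) via y @ 2.3397
    (3,7) via y @ 3.3750  # hit
  → r_2 = 3.3750
beam 3: φ=-45°, α=120°
  direction (-0.5000, 0.8660); cell (2,3); t to first gridline: x 1.3800, y 0.3002 (then +2.0000 / +1.1547)
    (2,4) via y @ 0.3002
    (1,4) via x @ 1.3800
    (1,5) via y @ 1.4549  # hit
  → r_3 = 1.4549
beam 4: φ=0°, α=165°
  direction (-0.9659, 0.2588); cell (2,3); t to first gridline: x 0.7143, y 1.0046 (then +1.0353 / +3.8637)
    (1,3) via x @ 0.7143
    (1,4) via y @ 1.0046
    (0,4) via x @ 1.7496  # hit
  → r_4 = 1.7496
beam 5: φ=45°, α=210°
  direction (-0.8660, -0.5000); cell (2,3); t to first gridline: x 0.7967, y 1.4800 (then +1.1547 / +2.0000)
    (1,3) via x @ 0.7967
    (1,2) via y @ 1.4800
    (0,2) via x @ 1.9514  # hit
  → r_5 = 1.9514
beam 6: φ=90°, α=255°
  direction (-0.2588, -0.9659); cell (2,3); t to first gridline: x 2.6660, y 0.7661 (then +3.8637 / +1.0353)
    (2,2) via y @ 0.7661
    (2,1) via y @ 1.8014
    (1,1) via x @ 2.6660  # hit
  → r_6 = 2.6660
beam 7: φ=135°, α=300°
  direction (0.5000, -0.8660); cell (2,3); t to first gridline: x 0.6200, y 0.8545 (then +2.0000 / +1.1547)
    (3,3) via x @ 0.6200
    (3,2) via y @ 0.8545
    (3,1) via y @ 2.0092
    (4,1) via x @ 2.6200
    (4,0) via y @ 3.1639  # hit
  → r_7 = 3.1639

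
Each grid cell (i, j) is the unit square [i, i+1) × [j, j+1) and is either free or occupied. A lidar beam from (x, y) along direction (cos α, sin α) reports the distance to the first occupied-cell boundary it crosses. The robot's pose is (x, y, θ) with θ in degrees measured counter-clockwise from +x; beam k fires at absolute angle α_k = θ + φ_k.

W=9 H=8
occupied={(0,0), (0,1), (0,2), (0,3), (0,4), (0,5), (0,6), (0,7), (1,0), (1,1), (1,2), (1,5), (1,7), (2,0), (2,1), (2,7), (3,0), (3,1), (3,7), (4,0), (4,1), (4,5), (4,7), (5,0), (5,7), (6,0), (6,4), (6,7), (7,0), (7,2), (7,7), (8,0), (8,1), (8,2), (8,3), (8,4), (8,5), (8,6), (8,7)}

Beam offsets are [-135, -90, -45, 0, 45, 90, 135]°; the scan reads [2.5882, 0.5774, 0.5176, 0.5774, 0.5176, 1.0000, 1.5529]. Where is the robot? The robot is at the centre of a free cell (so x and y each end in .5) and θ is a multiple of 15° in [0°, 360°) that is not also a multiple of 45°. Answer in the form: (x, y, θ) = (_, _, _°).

Enumerate (i+0.5, j+0.5, θ) over the 33 free cells and 16 admissible headings. For each, cast all 7 beams and compare to the given ranges.
  (7.5, 3.5, 120°): beam 1 = 0.5176 ≠ 2.5882 ✗
  (5.5, 5.5, 195°): beam 1 = 1.7321 ≠ 2.5882 ✗
  (7.5, 3.5, 300°): beam 1 = 5.7956 ≠ 2.5882 ✗
  …
  (1.5, 4.5, 150°): r_1=2.5882, r_2=0.5774, r_3=0.5176, r_4=0.5774, r_5=0.5176, r_6=1.0000, r_7=1.5529 — all match ✓
Unique over the lattice → pose = (1.5, 4.5, 150°).

(x, y, θ) = (1.5, 4.5, 150°)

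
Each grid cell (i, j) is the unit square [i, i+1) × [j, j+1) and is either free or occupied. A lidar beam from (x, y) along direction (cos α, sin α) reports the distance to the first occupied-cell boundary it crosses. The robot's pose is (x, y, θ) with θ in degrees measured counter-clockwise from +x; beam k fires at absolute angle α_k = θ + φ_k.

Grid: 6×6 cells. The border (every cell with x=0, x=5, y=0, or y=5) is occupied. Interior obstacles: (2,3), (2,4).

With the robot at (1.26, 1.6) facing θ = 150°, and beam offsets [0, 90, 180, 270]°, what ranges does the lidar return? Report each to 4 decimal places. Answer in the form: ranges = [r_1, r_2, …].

ranges = [0.3002, 0.5200, 1.2000, 1.6166]

beam 1: φ=0°, α=150°
  d=(-0.8660,0.5000)  start (1,1)  tX=0.3002 tY=0.8000  stride 1/|dx|=1.1547 1/|dy|=2.0000
    cross x-line → (0,1), t=0.3002 (wall)
  → r_1 = 0.3002
beam 2: φ=90°, α=240°
  d=(-0.5000,-0.8660)  start (1,1)  tX=0.5200 tY=0.6928  stride 1/|dx|=2.0000 1/|dy|=1.1547
    cross x-line → (0,1), t=0.5200 (wall)
  → r_2 = 0.5200
beam 3: φ=180°, α=330°
  d=(0.8660,-0.5000)  start (1,1)  tX=0.8545 tY=1.2000  stride 1/|dx|=1.1547 1/|dy|=2.0000
    cross x-line → (2,1), t=0.8545
    cross y-line → (2,0), t=1.2000 (wall)
  → r_3 = 1.2000
beam 4: φ=270°, α=60°
  d=(0.5000,0.8660)  start (1,1)  tX=1.4800 tY=0.4619  stride 1/|dx|=2.0000 1/|dy|=1.1547
    cross y-line → (1,2), t=0.4619
    cross x-line → (2,2), t=1.4800
    cross y-line → (2,3), t=1.6166 (wall)
  → r_4 = 1.6166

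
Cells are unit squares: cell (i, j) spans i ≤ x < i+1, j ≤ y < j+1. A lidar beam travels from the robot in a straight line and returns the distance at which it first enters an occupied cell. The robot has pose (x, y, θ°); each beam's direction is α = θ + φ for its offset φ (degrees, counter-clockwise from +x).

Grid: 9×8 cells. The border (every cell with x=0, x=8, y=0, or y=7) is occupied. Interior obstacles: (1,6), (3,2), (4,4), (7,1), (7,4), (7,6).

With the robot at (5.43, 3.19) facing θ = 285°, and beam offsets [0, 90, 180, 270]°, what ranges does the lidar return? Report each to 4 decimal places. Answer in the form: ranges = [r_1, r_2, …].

beam 1: φ=0°, α=285°
  dir = (cos 285°, sin 285°) = (0.2588, -0.9659); from cell (5,3)
  next x-line at t=2.2023, next y-line at t=0.1967; Δt_x=3.8637, Δt_y=1.0353
    y: enter (5,2) at t=0.1967
    y: enter (5,1) at t=1.2320
    x: enter (6,1) at t=2.2023
    y: enter (6,0) at t=2.2673 ← occupied
  → r_1 = 2.2673
beam 2: φ=90°, α=15°
  dir = (cos 15°, sin 15°) = (0.9659, 0.2588); from cell (5,3)
  next x-line at t=0.5901, next y-line at t=3.1296; Δt_x=1.0353, Δt_y=3.8637
    x: enter (6,3) at t=0.5901
    x: enter (7,3) at t=1.6254
    x: enter (8,3) at t=2.6607 ← occupied
  → r_2 = 2.6607
beam 3: φ=180°, α=105°
  dir = (cos 105°, sin 105°) = (-0.2588, 0.9659); from cell (5,3)
  next x-line at t=1.6614, next y-line at t=0.8386; Δt_x=3.8637, Δt_y=1.0353
    y: enter (5,4) at t=0.8386
    x: enter (4,4) at t=1.6614 ← occupied
  → r_3 = 1.6614
beam 4: φ=270°, α=195°
  dir = (cos 195°, sin 195°) = (-0.9659, -0.2588); from cell (5,3)
  next x-line at t=0.4452, next y-line at t=0.7341; Δt_x=1.0353, Δt_y=3.8637
    x: enter (4,3) at t=0.4452
    y: enter (4,2) at t=0.7341
    x: enter (3,2) at t=1.4804 ← occupied
  → r_4 = 1.4804

ranges = [2.2673, 2.6607, 1.6614, 1.4804]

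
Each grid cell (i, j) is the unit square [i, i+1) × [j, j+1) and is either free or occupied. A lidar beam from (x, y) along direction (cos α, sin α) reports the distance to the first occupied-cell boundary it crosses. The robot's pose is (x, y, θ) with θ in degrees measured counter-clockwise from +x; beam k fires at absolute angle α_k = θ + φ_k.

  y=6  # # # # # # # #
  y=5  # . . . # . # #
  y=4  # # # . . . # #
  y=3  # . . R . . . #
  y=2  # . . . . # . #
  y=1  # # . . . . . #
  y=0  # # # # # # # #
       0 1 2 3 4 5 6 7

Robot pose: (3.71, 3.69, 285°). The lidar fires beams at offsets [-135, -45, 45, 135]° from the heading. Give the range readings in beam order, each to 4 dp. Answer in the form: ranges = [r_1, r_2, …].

ranges = [0.8198, 3.1061, 1.4896, 1.5127]

beam 1: φ=-135°, α=150°
  d=(-0.8660,0.5000)  start (3,3)  tX=0.8198 tY=0.6200  stride 1/|dx|=1.1547 1/|dy|=2.0000
    cross y-line → (3,4), t=0.6200
    cross x-line → (2,4), t=0.8198 (wall)
  → r_1 = 0.8198
beam 2: φ=-45°, α=240°
  d=(-0.5000,-0.8660)  start (3,3)  tX=1.4200 tY=0.7967  stride 1/|dx|=2.0000 1/|dy|=1.1547
    cross y-line → (3,2), t=0.7967
    cross x-line → (2,2), t=1.4200
    cross y-line → (2,1), t=1.9514
    cross y-line → (2,0), t=3.1061 (wall)
  → r_2 = 3.1061
beam 3: φ=45°, α=330°
  d=(0.8660,-0.5000)  start (3,3)  tX=0.3349 tY=1.3800  stride 1/|dx|=1.1547 1/|dy|=2.0000
    cross x-line → (4,3), t=0.3349
    cross y-line → (4,2), t=1.3800
    cross x-line → (5,2), t=1.4896 (wall)
  → r_3 = 1.4896
beam 4: φ=135°, α=60°
  d=(0.5000,0.8660)  start (3,3)  tX=0.5800 tY=0.3580  stride 1/|dx|=2.0000 1/|dy|=1.1547
    cross y-line → (3,4), t=0.3580
    cross x-line → (4,4), t=0.5800
    cross y-line → (4,5), t=1.5127 (wall)
  → r_4 = 1.5127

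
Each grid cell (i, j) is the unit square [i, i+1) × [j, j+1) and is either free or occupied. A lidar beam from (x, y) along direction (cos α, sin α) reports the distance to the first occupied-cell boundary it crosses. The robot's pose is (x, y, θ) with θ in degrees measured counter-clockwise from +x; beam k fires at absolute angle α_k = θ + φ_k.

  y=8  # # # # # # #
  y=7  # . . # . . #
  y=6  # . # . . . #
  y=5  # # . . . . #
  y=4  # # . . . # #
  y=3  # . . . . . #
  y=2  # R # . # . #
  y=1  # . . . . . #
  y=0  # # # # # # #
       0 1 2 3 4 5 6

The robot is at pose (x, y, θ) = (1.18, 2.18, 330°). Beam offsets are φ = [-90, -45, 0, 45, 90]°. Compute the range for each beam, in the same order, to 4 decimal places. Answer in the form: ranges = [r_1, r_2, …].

ranges = [0.3600, 1.2216, 2.3600, 0.8489, 5.5657]

beam 1: φ=-90°, α=240°
  direction (-0.5000, -0.8660); cell (1,2); t to first gridline: x 0.3600, y 0.2078 (then +2.0000 / +1.1547)
    (1,1) via y @ 0.2078
    (0,1) via x @ 0.3600  # hit
  → r_1 = 0.3600
beam 2: φ=-45°, α=285°
  direction (0.2588, -0.9659); cell (1,2); t to first gridline: x 3.1682, y 0.1863 (then +3.8637 / +1.0353)
    (1,1) via y @ 0.1863
    (1,0) via y @ 1.2216  # hit
  → r_2 = 1.2216
beam 3: φ=0°, α=330°
  direction (0.8660, -0.5000); cell (1,2); t to first gridline: x 0.9469, y 0.3600 (then +1.1547 / +2.0000)
    (1,1) via y @ 0.3600
    (2,1) via x @ 0.9469
    (3,1) via x @ 2.1016
    (3,0) via y @ 2.3600  # hit
  → r_3 = 2.3600
beam 4: φ=45°, α=15°
  direction (0.9659, 0.2588); cell (1,2); t to first gridline: x 0.8489, y 3.1682 (then +1.0353 / +3.8637)
    (2,2) via x @ 0.8489  # hit
  → r_4 = 0.8489
beam 5: φ=90°, α=60°
  direction (0.5000, 0.8660); cell (1,2); t to first gridline: x 1.6400, y 0.9469 (then +2.0000 / +1.1547)
    (1,3) via y @ 0.9469
    (2,3) via x @ 1.6400
    (2,4) via y @ 2.1016
    (2,5) via y @ 3.2563
    (3,5) via x @ 3.6400
    (3,6) via y @ 4.4110
    (3,7) via y @ 5.5657  # hit
  → r_5 = 5.5657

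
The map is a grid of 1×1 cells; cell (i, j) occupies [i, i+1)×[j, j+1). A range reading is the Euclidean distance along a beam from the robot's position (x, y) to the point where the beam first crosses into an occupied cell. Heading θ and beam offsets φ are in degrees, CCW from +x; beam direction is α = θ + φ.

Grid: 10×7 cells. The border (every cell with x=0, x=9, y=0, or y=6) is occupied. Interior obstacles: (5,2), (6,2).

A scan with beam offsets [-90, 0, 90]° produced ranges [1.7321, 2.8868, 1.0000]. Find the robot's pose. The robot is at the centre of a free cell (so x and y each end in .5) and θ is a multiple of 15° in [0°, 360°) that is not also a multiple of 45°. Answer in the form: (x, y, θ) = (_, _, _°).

The pose lattice has 38·16 = 608 candidates. Test each by forward raycasting.
  (3.5, 3.5, 285°): beam 1 = 2.5882 ≠ 1.7321 ✗
  (3.5, 5.5, 300°): beam 1 = 2.8868 ≠ 1.7321 ✗
  (3.5, 2.5, 105°): beam 1 = 1.5529 ≠ 1.7321 ✗
  …
  (7.5, 3.5, 120°): r_1=1.7321, r_2=2.8868, r_3=1.0000 — all match ✓
Unique over the lattice → pose = (7.5, 3.5, 120°).

(x, y, θ) = (7.5, 3.5, 120°)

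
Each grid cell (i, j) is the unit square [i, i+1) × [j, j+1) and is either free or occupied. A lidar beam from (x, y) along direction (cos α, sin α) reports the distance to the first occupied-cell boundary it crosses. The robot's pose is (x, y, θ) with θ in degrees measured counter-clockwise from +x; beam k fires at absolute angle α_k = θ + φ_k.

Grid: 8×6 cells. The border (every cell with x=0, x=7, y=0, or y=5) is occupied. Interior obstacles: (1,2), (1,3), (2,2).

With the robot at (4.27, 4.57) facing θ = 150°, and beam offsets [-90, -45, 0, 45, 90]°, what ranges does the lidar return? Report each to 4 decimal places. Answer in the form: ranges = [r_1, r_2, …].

ranges = [0.4965, 0.4452, 0.8600, 2.3501, 2.5400]

beam 1: φ=-90°, α=60°
  d=(0.5000,0.8660)  start (4,4)  tX=1.4600 tY=0.4965  stride 1/|dx|=2.0000 1/|dy|=1.1547
    cross y-line → (4,5), t=0.4965 (wall)
  → r_1 = 0.4965
beam 2: φ=-45°, α=105°
  d=(-0.2588,0.9659)  start (4,4)  tX=1.0432 tY=0.4452  stride 1/|dx|=3.8637 1/|dy|=1.0353
    cross y-line → (4,5), t=0.4452 (wall)
  → r_2 = 0.4452
beam 3: φ=0°, α=150°
  d=(-0.8660,0.5000)  start (4,4)  tX=0.3118 tY=0.8600  stride 1/|dx|=1.1547 1/|dy|=2.0000
    cross x-line → (3,4), t=0.3118
    cross y-line → (3,5), t=0.8600 (wall)
  → r_3 = 0.8600
beam 4: φ=45°, α=195°
  d=(-0.9659,-0.2588)  start (4,4)  tX=0.2795 tY=2.2023  stride 1/|dx|=1.0353 1/|dy|=3.8637
    cross x-line → (3,4), t=0.2795
    cross x-line → (2,4), t=1.3148
    cross y-line → (2,3), t=2.2023
    cross x-line → (1,3), t=2.3501 (wall)
  → r_4 = 2.3501
beam 5: φ=90°, α=240°
  d=(-0.5000,-0.8660)  start (4,4)  tX=0.5400 tY=0.6582  stride 1/|dx|=2.0000 1/|dy|=1.1547
    cross x-line → (3,4), t=0.5400
    cross y-line → (3,3), t=0.6582
    cross y-line → (3,2), t=1.8129
    cross x-line → (2,2), t=2.5400 (wall)
  → r_5 = 2.5400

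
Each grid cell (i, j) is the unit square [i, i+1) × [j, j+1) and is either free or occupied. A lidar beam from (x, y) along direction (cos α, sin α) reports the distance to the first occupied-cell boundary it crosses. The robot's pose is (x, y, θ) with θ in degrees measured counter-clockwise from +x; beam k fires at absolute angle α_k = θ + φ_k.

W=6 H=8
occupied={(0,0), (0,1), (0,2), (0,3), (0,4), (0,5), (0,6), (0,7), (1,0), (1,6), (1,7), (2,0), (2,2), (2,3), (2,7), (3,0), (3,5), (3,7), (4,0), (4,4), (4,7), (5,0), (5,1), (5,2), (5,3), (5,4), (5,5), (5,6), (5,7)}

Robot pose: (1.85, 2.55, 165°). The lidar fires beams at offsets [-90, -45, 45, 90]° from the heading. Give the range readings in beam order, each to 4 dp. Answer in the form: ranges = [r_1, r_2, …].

ranges = [0.5796, 1.7000, 0.9815, 1.6047]

beam 1: φ=-90°, α=75°
  d=(0.2588,0.9659)  start (1,2)  tX=0.5796 tY=0.4659  stride 1/|dx|=3.8637 1/|dy|=1.0353
    cross y-line → (1,3), t=0.4659
    cross x-line → (2,3), t=0.5796 (wall)
  → r_1 = 0.5796
beam 2: φ=-45°, α=120°
  d=(-0.5000,0.8660)  start (1,2)  tX=1.7000 tY=0.5196  stride 1/|dx|=2.0000 1/|dy|=1.1547
    cross y-line → (1,3), t=0.5196
    cross y-line → (1,4), t=1.6743
    cross x-line → (0,4), t=1.7000 (wall)
  → r_2 = 1.7000
beam 3: φ=45°, α=210°
  d=(-0.8660,-0.5000)  start (1,2)  tX=0.9815 tY=1.1000  stride 1/|dx|=1.1547 1/|dy|=2.0000
    cross x-line → (0,2), t=0.9815 (wall)
  → r_3 = 0.9815
beam 4: φ=90°, α=255°
  d=(-0.2588,-0.9659)  start (1,2)  tX=3.2841 tY=0.5694  stride 1/|dx|=3.8637 1/|dy|=1.0353
    cross y-line → (1,1), t=0.5694
    cross y-line → (1,0), t=1.6047 (wall)
  → r_4 = 1.6047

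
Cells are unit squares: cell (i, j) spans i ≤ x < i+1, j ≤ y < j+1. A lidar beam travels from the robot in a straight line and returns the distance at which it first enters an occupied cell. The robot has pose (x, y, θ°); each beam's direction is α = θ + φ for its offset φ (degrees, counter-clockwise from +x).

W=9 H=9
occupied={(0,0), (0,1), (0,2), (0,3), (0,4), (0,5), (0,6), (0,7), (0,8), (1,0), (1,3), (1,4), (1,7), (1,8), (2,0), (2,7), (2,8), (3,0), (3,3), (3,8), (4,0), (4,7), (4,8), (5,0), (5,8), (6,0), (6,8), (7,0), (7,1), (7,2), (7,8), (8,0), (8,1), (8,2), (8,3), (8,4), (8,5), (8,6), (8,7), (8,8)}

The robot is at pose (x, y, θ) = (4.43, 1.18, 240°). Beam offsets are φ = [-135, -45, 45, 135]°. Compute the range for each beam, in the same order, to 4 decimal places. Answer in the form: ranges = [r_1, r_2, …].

ranges = [1.8842, 0.6955, 0.1863, 2.6607]

beam 1: φ=-135°, α=105°
  d=(-0.2588,0.9659)  start (4,1)  tX=1.6614 tY=0.8489  stride 1/|dx|=3.8637 1/|dy|=1.0353
    cross y-line → (4,2), t=0.8489
    cross x-line → (3,2), t=1.6614
    cross y-line → (3,3), t=1.8842 (wall)
  → r_1 = 1.8842
beam 2: φ=-45°, α=195°
  d=(-0.9659,-0.2588)  start (4,1)  tX=0.4452 tY=0.6955  stride 1/|dx|=1.0353 1/|dy|=3.8637
    cross x-line → (3,1), t=0.4452
    cross y-line → (3,0), t=0.6955 (wall)
  → r_2 = 0.6955
beam 3: φ=45°, α=285°
  d=(0.2588,-0.9659)  start (4,1)  tX=2.2023 tY=0.1863  stride 1/|dx|=3.8637 1/|dy|=1.0353
    cross y-line → (4,0), t=0.1863 (wall)
  → r_3 = 0.1863
beam 4: φ=135°, α=15°
  d=(0.9659,0.2588)  start (4,1)  tX=0.5901 tY=3.1682  stride 1/|dx|=1.0353 1/|dy|=3.8637
    cross x-line → (5,1), t=0.5901
    cross x-line → (6,1), t=1.6254
    cross x-line → (7,1), t=2.6607 (wall)
  → r_4 = 2.6607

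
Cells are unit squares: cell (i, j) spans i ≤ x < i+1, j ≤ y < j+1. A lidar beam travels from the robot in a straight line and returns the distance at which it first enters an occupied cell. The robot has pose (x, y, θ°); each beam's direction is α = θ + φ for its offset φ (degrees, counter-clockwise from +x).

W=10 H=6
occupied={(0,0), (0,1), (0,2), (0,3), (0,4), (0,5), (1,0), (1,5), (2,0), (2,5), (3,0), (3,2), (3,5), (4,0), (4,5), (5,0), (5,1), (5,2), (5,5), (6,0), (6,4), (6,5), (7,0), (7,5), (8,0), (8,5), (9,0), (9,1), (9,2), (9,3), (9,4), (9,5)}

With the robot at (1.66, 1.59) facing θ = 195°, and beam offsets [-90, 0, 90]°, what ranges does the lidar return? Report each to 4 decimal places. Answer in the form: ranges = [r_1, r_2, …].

beam 1: φ=-90°, α=105°
  cosα=-0.2588 sinα=0.9659 | (1,1) | tMaxX 2.5500 tMaxY 0.4245 | tΔX 3.8637 tΔY 1.0353
    t=0.4245 [y] (1,2)
    t=1.4597 [y] (1,3)
    t=2.4950 [y] (1,4)
    t=2.5500 [x] (0,4) — stop
  → r_1 = 2.5500
beam 2: φ=0°, α=195°
  cosα=-0.9659 sinα=-0.2588 | (1,1) | tMaxX 0.6833 tMaxY 2.2796 | tΔX 1.0353 tΔY 3.8637
    t=0.6833 [x] (0,1) — stop
  → r_2 = 0.6833
beam 3: φ=90°, α=285°
  cosα=0.2588 sinα=-0.9659 | (1,1) | tMaxX 1.3137 tMaxY 0.6108 | tΔX 3.8637 tΔY 1.0353
    t=0.6108 [y] (1,0) — stop
  → r_3 = 0.6108

ranges = [2.5500, 0.6833, 0.6108]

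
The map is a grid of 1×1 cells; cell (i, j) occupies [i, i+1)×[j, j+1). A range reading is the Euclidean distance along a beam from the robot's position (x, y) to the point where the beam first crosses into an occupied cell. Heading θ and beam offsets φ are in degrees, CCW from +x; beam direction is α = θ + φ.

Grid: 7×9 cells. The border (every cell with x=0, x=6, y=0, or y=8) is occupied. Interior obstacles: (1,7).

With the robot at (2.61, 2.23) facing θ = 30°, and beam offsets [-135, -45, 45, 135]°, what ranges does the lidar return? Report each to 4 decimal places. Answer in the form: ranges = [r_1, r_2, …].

beam 1: φ=-135°, α=255°
  d=(-0.2588,-0.9659)  start (2,2)  tX=2.3569 tY=0.2381  stride 1/|dx|=3.8637 1/|dy|=1.0353
    cross y-line → (2,1), t=0.2381
    cross y-line → (2,0), t=1.2734 (wall)
  → r_1 = 1.2734
beam 2: φ=-45°, α=345°
  d=(0.9659,-0.2588)  start (2,2)  tX=0.4038 tY=0.8887  stride 1/|dx|=1.0353 1/|dy|=3.8637
    cross x-line → (3,2), t=0.4038
    cross y-line → (3,1), t=0.8887
    cross x-line → (4,1), t=1.4390
    cross x-line → (5,1), t=2.4743
    cross x-line → (6,1), t=3.5096 (wall)
  → r_2 = 3.5096
beam 3: φ=45°, α=75°
  d=(0.2588,0.9659)  start (2,2)  tX=1.5068 tY=0.7972  stride 1/|dx|=3.8637 1/|dy|=1.0353
    cross y-line → (2,3), t=0.7972
    cross x-line → (3,3), t=1.5068
    cross y-line → (3,4), t=1.8324
    cross y-line → (3,5), t=2.8677
    cross y-line → (3,6), t=3.9030
    cross y-line → (3,7), t=4.9383
    cross x-line → (4,7), t=5.3705
    cross y-line → (4,8), t=5.9735 (wall)
  → r_3 = 5.9735
beam 4: φ=135°, α=165°
  d=(-0.9659,0.2588)  start (2,2)  tX=0.6315 tY=2.9751  stride 1/|dx|=1.0353 1/|dy|=3.8637
    cross x-line → (1,2), t=0.6315
    cross x-line → (0,2), t=1.6668 (wall)
  → r_4 = 1.6668

ranges = [1.2734, 3.5096, 5.9735, 1.6668]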